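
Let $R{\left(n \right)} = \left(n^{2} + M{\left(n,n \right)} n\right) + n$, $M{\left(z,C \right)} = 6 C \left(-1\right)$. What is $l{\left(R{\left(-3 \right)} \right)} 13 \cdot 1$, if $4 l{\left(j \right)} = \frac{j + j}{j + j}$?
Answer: $\frac{13}{4} \approx 3.25$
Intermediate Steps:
$M{\left(z,C \right)} = - 6 C$
$R{\left(n \right)} = n - 5 n^{2}$ ($R{\left(n \right)} = \left(n^{2} + - 6 n n\right) + n = \left(n^{2} - 6 n^{2}\right) + n = - 5 n^{2} + n = n - 5 n^{2}$)
$l{\left(j \right)} = \frac{1}{4}$ ($l{\left(j \right)} = \frac{\left(j + j\right) \frac{1}{j + j}}{4} = \frac{2 j \frac{1}{2 j}}{4} = \frac{1}{4} \cdot 1 = \frac{1}{4}$)
$l{\left(R{\left(-3 \right)} \right)} 13 \cdot 1 = \frac{1}{4} \cdot 13 \cdot 1 = \frac{13}{4} \cdot 1 = \frac{13}{4}$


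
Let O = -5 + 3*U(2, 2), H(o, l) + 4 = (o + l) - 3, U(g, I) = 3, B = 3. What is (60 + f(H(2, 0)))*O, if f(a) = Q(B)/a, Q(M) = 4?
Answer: 1184/5 ≈ 236.80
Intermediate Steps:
H(o, l) = -7 + l + o (H(o, l) = -4 + ((o + l) - 3) = -4 + ((l + o) - 3) = -4 + (-3 + l + o) = -7 + l + o)
O = 4 (O = -5 + 3*3 = -5 + 9 = 4)
f(a) = 4/a
(60 + f(H(2, 0)))*O = (60 + 4/(-7 + 0 + 2))*4 = (60 + 4/(-5))*4 = (60 + 4*(-⅕))*4 = (60 - ⅘)*4 = (296/5)*4 = 1184/5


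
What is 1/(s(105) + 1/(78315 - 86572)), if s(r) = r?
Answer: 8257/866984 ≈ 0.0095238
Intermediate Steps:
1/(s(105) + 1/(78315 - 86572)) = 1/(105 + 1/(78315 - 86572)) = 1/(105 + 1/(-8257)) = 1/(105 - 1/8257) = 1/(866984/8257) = 8257/866984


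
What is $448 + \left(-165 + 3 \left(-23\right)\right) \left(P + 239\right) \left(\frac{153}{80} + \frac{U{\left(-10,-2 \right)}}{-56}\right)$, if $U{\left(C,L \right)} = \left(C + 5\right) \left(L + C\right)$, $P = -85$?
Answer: $- \frac{597217}{20} \approx -29861.0$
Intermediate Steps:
$U{\left(C,L \right)} = \left(5 + C\right) \left(C + L\right)$
$448 + \left(-165 + 3 \left(-23\right)\right) \left(P + 239\right) \left(\frac{153}{80} + \frac{U{\left(-10,-2 \right)}}{-56}\right) = 448 + \left(-165 + 3 \left(-23\right)\right) \left(-85 + 239\right) \left(\frac{153}{80} + \frac{\left(-10\right)^{2} + 5 \left(-10\right) + 5 \left(-2\right) - -20}{-56}\right) = 448 + \left(-165 - 69\right) 154 \left(153 \cdot \frac{1}{80} + \left(100 - 50 - 10 + 20\right) \left(- \frac{1}{56}\right)\right) = 448 + \left(-234\right) 154 \left(\frac{153}{80} + 60 \left(- \frac{1}{56}\right)\right) = 448 - 36036 \left(\frac{153}{80} - \frac{15}{14}\right) = 448 - \frac{606177}{20} = - \frac{597217}{20}$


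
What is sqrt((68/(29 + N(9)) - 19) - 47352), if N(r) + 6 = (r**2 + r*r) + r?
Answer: I*sqrt(445710441)/97 ≈ 217.65*I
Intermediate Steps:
N(r) = -6 + r + 2*r**2 (N(r) = -6 + ((r**2 + r*r) + r) = -6 + ((r**2 + r**2) + r) = -6 + (2*r**2 + r) = -6 + (r + 2*r**2) = -6 + r + 2*r**2)
sqrt((68/(29 + N(9)) - 19) - 47352) = sqrt((68/(29 + (-6 + 9 + 2*9**2)) - 19) - 47352) = sqrt((68/(29 + (-6 + 9 + 2*81)) - 19) - 47352) = sqrt((68/(29 + (-6 + 9 + 162)) - 19) - 47352) = sqrt((68/(29 + 165) - 19) - 47352) = sqrt((68/194 - 19) - 47352) = sqrt(((1/194)*68 - 19) - 47352) = sqrt((34/97 - 19) - 47352) = sqrt(-1809/97 - 47352) = sqrt(-4594953/97) = I*sqrt(445710441)/97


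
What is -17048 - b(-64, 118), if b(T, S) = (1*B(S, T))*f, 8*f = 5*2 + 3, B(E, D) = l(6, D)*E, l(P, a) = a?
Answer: -4776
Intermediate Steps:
B(E, D) = D*E
f = 13/8 (f = (5*2 + 3)/8 = (10 + 3)/8 = (1/8)*13 = 13/8 ≈ 1.6250)
b(T, S) = 13*S*T/8 (b(T, S) = (1*(T*S))*(13/8) = (1*(S*T))*(13/8) = (S*T)*(13/8) = 13*S*T/8)
-17048 - b(-64, 118) = -17048 - 13*118*(-64)/8 = -17048 - 1*(-12272) = -17048 + 12272 = -4776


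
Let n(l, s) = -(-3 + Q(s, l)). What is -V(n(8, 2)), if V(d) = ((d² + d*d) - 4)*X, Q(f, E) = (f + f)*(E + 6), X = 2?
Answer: -11228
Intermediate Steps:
Q(f, E) = 2*f*(6 + E) (Q(f, E) = (2*f)*(6 + E) = 2*f*(6 + E))
n(l, s) = 3 - 2*s*(6 + l) (n(l, s) = -(-3 + 2*s*(6 + l)) = 3 - 2*s*(6 + l))
V(d) = -8 + 4*d² (V(d) = ((d² + d*d) - 4)*2 = ((d² + d²) - 4)*2 = (2*d² - 4)*2 = (-4 + 2*d²)*2 = -8 + 4*d²)
-V(n(8, 2)) = -(-8 + 4*(3 - 2*2*(6 + 8))²) = -(-8 + 4*(3 - 2*2*14)²) = -(-8 + 4*(3 - 56)²) = -(-8 + 4*(-53)²) = -(-8 + 4*2809) = -(-8 + 11236) = -1*11228 = -11228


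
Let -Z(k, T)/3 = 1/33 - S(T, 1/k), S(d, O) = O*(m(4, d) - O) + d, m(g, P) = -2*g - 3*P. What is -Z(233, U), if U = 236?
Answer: -417243086/597179 ≈ -698.69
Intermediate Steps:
m(g, P) = -3*P - 2*g
S(d, O) = d + O*(-8 - O - 3*d) (S(d, O) = O*((-3*d - 2*4) - O) + d = O*((-3*d - 8) - O) + d = O*((-8 - 3*d) - O) + d = O*(-8 - O - 3*d) + d = d + O*(-8 - O - 3*d))
Z(k, T) = -1/11 - 3/k² + 3*T - 3*(8 + 3*T)/k (Z(k, T) = -3*(1/33 - (T - (1/k)² - (8 + 3*T)/k)) = -3*(1/33 - (T - 1/k² - (8 + 3*T)/k)) = -3*(1/33 + (k⁻² - T + (8 + 3*T)/k)) = -3*(1/33 + k⁻² - T + (8 + 3*T)/k) = -1/11 - 3/k² + 3*T - 3*(8 + 3*T)/k)
-Z(233, U) = -(-1/11 - 24/233 - 3/233² + 3*236 - 9*236/233) = -(-1/11 - 24*1/233 - 3*1/54289 + 708 - 9*236*1/233) = -(-1/11 - 24/233 - 3/54289 + 708 - 2124/233) = -1*417243086/597179 = -417243086/597179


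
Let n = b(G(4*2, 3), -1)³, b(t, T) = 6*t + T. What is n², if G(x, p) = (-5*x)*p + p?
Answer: 120706859316371329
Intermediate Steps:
G(x, p) = p - 5*p*x (G(x, p) = -5*p*x + p = p - 5*p*x)
b(t, T) = T + 6*t
n = -347428927 (n = (-1 + 6*(3*(1 - 20*2)))³ = (-1 + 6*(3*(1 - 5*8)))³ = (-1 + 6*(3*(1 - 40)))³ = (-1 + 6*(3*(-39)))³ = (-1 + 6*(-117))³ = (-1 - 702)³ = (-703)³ = -347428927)
n² = (-347428927)² = 120706859316371329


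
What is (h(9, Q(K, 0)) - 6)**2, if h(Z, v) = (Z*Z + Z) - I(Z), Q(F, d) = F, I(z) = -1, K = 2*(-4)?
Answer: 7225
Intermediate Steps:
K = -8
h(Z, v) = 1 + Z + Z**2 (h(Z, v) = (Z*Z + Z) - 1*(-1) = (Z**2 + Z) + 1 = (Z + Z**2) + 1 = 1 + Z + Z**2)
(h(9, Q(K, 0)) - 6)**2 = ((1 + 9 + 9**2) - 6)**2 = ((1 + 9 + 81) - 6)**2 = (91 - 6)**2 = 85**2 = 7225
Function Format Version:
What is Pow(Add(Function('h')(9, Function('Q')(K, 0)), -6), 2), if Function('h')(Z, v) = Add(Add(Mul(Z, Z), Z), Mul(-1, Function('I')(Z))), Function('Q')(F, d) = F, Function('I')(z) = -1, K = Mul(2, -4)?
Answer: 7225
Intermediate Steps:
K = -8
Function('h')(Z, v) = Add(1, Z, Pow(Z, 2)) (Function('h')(Z, v) = Add(Add(Mul(Z, Z), Z), Mul(-1, -1)) = Add(Add(Pow(Z, 2), Z), 1) = Add(Add(Z, Pow(Z, 2)), 1) = Add(1, Z, Pow(Z, 2)))
Pow(Add(Function('h')(9, Function('Q')(K, 0)), -6), 2) = Pow(Add(Add(1, 9, Pow(9, 2)), -6), 2) = Pow(Add(Add(1, 9, 81), -6), 2) = Pow(Add(91, -6), 2) = Pow(85, 2) = 7225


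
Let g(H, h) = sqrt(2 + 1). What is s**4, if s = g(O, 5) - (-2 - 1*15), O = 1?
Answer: (17 + sqrt(3))**4 ≈ 1.2312e+5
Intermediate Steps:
g(H, h) = sqrt(3)
s = 17 + sqrt(3) (s = sqrt(3) - (-2 - 1*15) = sqrt(3) - (-2 - 15) = sqrt(3) - 1*(-17) = sqrt(3) + 17 = 17 + sqrt(3) ≈ 18.732)
s**4 = (17 + sqrt(3))**4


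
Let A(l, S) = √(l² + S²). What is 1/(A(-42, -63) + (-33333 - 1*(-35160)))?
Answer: 29/52892 - √13/158676 ≈ 0.00052556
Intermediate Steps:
A(l, S) = √(S² + l²)
1/(A(-42, -63) + (-33333 - 1*(-35160))) = 1/(√((-63)² + (-42)²) + (-33333 - 1*(-35160))) = 1/(√(3969 + 1764) + (-33333 + 35160)) = 1/(√5733 + 1827) = 1/(21*√13 + 1827) = 1/(1827 + 21*√13)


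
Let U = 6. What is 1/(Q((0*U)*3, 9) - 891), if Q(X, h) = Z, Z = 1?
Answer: -1/890 ≈ -0.0011236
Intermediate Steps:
Q(X, h) = 1
1/(Q((0*U)*3, 9) - 891) = 1/(1 - 891) = 1/(-890) = -1/890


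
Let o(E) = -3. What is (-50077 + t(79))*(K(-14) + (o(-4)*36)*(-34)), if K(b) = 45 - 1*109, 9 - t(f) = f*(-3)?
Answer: -179790248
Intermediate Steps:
t(f) = 9 + 3*f (t(f) = 9 - f*(-3) = 9 - (-3)*f = 9 + 3*f)
K(b) = -64 (K(b) = 45 - 109 = -64)
(-50077 + t(79))*(K(-14) + (o(-4)*36)*(-34)) = (-50077 + (9 + 3*79))*(-64 - 3*36*(-34)) = (-50077 + (9 + 237))*(-64 - 108*(-34)) = (-50077 + 246)*(-64 + 3672) = -49831*3608 = -179790248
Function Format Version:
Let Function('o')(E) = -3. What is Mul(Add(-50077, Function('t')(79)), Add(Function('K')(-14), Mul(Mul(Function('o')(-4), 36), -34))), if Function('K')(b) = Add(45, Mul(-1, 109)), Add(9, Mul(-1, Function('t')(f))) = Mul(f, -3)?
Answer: -179790248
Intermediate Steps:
Function('t')(f) = Add(9, Mul(3, f)) (Function('t')(f) = Add(9, Mul(-1, Mul(f, -3))) = Add(9, Mul(-1, Mul(-3, f))) = Add(9, Mul(3, f)))
Function('K')(b) = -64 (Function('K')(b) = Add(45, -109) = -64)
Mul(Add(-50077, Function('t')(79)), Add(Function('K')(-14), Mul(Mul(Function('o')(-4), 36), -34))) = Mul(Add(-50077, Add(9, Mul(3, 79))), Add(-64, Mul(Mul(-3, 36), -34))) = Mul(Add(-50077, Add(9, 237)), Add(-64, Mul(-108, -34))) = Mul(Add(-50077, 246), Add(-64, 3672)) = Mul(-49831, 3608) = -179790248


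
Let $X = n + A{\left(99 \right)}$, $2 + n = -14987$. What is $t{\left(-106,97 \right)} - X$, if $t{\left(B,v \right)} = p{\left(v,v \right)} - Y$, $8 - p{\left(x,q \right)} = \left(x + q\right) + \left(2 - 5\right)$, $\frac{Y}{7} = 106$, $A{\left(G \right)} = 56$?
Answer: $14008$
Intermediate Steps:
$n = -14989$ ($n = -2 - 14987 = -14989$)
$X = -14933$ ($X = -14989 + 56 = -14933$)
$Y = 742$ ($Y = 7 \cdot 106 = 742$)
$p{\left(x,q \right)} = 11 - q - x$ ($p{\left(x,q \right)} = 8 - \left(\left(x + q\right) + \left(2 - 5\right)\right) = 8 - \left(\left(q + x\right) + \left(2 - 5\right)\right) = 8 - \left(\left(q + x\right) - 3\right) = 8 - \left(-3 + q + x\right) = 11 - q - x$)
$t{\left(B,v \right)} = -731 - 2 v$ ($t{\left(B,v \right)} = \left(11 - v - v\right) - 742 = \left(11 - 2 v\right) - 742 = -731 - 2 v$)
$t{\left(-106,97 \right)} - X = \left(-731 - 194\right) - -14933 = \left(-731 - 194\right) + 14933 = -925 + 14933 = 14008$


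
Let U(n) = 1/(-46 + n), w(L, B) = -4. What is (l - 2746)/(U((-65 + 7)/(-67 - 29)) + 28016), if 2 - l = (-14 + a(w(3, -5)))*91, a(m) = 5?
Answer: -4194575/61046816 ≈ -0.068711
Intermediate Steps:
l = 821 (l = 2 - (-14 + 5)*91 = 2 - (-9)*91 = 2 - 1*(-819) = 2 + 819 = 821)
(l - 2746)/(U((-65 + 7)/(-67 - 29)) + 28016) = (821 - 2746)/(1/(-46 + (-65 + 7)/(-67 - 29)) + 28016) = -1925/(1/(-46 - 58/(-96)) + 28016) = -1925/(1/(-46 - 58*(-1/96)) + 28016) = -1925/(1/(-46 + 29/48) + 28016) = -1925/(1/(-2179/48) + 28016) = -1925/(-48/2179 + 28016) = -1925/61046816/2179 = -1925*2179/61046816 = -4194575/61046816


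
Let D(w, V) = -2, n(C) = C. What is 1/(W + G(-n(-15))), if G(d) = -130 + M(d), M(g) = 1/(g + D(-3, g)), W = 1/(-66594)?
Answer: -865722/112477279 ≈ -0.0076969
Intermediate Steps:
W = -1/66594 ≈ -1.5016e-5
M(g) = 1/(-2 + g) (M(g) = 1/(g - 2) = 1/(-2 + g))
G(d) = -130 + 1/(-2 + d)
1/(W + G(-n(-15))) = 1/(-1/66594 + (261 - (-130)*(-15))/(-2 - 1*(-15))) = 1/(-1/66594 + (261 - 130*15)/(-2 + 15)) = 1/(-1/66594 + (261 - 1950)/13) = 1/(-1/66594 + (1/13)*(-1689)) = 1/(-1/66594 - 1689/13) = 1/(-112477279/865722) = -865722/112477279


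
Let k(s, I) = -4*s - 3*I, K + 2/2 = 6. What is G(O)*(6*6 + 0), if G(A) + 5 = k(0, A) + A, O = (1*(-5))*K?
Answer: 1620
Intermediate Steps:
K = 5 (K = -1 + 6 = 5)
O = -25 (O = (1*(-5))*5 = -5*5 = -25)
G(A) = -5 - 2*A (G(A) = -5 + ((-4*0 - 3*A) + A) = -5 + ((0 - 3*A) + A) = -5 + (-3*A + A) = -5 - 2*A)
G(O)*(6*6 + 0) = (-5 - 2*(-25))*(6*6 + 0) = (-5 + 50)*(36 + 0) = 45*36 = 1620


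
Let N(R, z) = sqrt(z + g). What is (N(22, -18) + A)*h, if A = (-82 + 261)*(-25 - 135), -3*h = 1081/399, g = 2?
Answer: 30959840/1197 - 4324*I/1197 ≈ 25865.0 - 3.6124*I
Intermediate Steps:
N(R, z) = sqrt(2 + z) (N(R, z) = sqrt(z + 2) = sqrt(2 + z))
h = -1081/1197 (h = -1081/(3*399) = -1/3*1081/399 = -1081/1197 ≈ -0.90309)
A = -28640 (A = 179*(-160) = -28640)
(N(22, -18) + A)*h = (sqrt(2 - 18) - 28640)*(-1081/1197) = (sqrt(-16) - 28640)*(-1081/1197) = (4*I - 28640)*(-1081/1197) = (-28640 + 4*I)*(-1081/1197) = 30959840/1197 - 4324*I/1197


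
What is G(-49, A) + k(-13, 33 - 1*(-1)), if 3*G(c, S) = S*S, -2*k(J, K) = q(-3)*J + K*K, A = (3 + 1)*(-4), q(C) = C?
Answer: -3073/6 ≈ -512.17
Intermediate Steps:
A = -16 (A = 4*(-4) = -16)
k(J, K) = -K**2/2 + 3*J/2 (k(J, K) = -(-3*J + K*K)/2 = -(-3*J + K**2)/2 = -(K**2 - 3*J)/2 = -K**2/2 + 3*J/2)
G(c, S) = S**2/3 (G(c, S) = (S*S)/3 = S**2/3)
G(-49, A) + k(-13, 33 - 1*(-1)) = (1/3)*(-16)**2 + (-(33 - 1*(-1))**2/2 + (3/2)*(-13)) = (1/3)*256 + (-(33 + 1)**2/2 - 39/2) = 256/3 + (-1/2*34**2 - 39/2) = 256/3 + (-1/2*1156 - 39/2) = 256/3 + (-578 - 39/2) = 256/3 - 1195/2 = -3073/6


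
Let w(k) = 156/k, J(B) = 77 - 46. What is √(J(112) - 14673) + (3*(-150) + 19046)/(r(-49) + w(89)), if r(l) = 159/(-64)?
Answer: -105922816/4167 + I*√14642 ≈ -25419.0 + 121.0*I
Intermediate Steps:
r(l) = -159/64 (r(l) = 159*(-1/64) = -159/64)
J(B) = 31
√(J(112) - 14673) + (3*(-150) + 19046)/(r(-49) + w(89)) = √(31 - 14673) + (3*(-150) + 19046)/(-159/64 + 156/89) = √(-14642) + (-450 + 19046)/(-159/64 + 156*(1/89)) = I*√14642 + 18596/(-159/64 + 156/89) = I*√14642 + 18596/(-4167/5696) = I*√14642 + 18596*(-5696/4167) = I*√14642 - 105922816/4167 = -105922816/4167 + I*√14642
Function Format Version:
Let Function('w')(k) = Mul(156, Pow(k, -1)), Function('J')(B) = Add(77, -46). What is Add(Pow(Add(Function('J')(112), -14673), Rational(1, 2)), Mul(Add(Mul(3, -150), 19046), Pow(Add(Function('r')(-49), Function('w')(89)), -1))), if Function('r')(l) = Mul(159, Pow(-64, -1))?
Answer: Add(Rational(-105922816, 4167), Mul(I, Pow(14642, Rational(1, 2)))) ≈ Add(-25419., Mul(121.00, I))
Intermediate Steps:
Function('r')(l) = Rational(-159, 64) (Function('r')(l) = Mul(159, Rational(-1, 64)) = Rational(-159, 64))
Function('J')(B) = 31
Add(Pow(Add(Function('J')(112), -14673), Rational(1, 2)), Mul(Add(Mul(3, -150), 19046), Pow(Add(Function('r')(-49), Function('w')(89)), -1))) = Add(Pow(Add(31, -14673), Rational(1, 2)), Mul(Add(Mul(3, -150), 19046), Pow(Add(Rational(-159, 64), Mul(156, Pow(89, -1))), -1))) = Add(Pow(-14642, Rational(1, 2)), Mul(Add(-450, 19046), Pow(Add(Rational(-159, 64), Mul(156, Rational(1, 89))), -1))) = Add(Mul(I, Pow(14642, Rational(1, 2))), Mul(18596, Pow(Add(Rational(-159, 64), Rational(156, 89)), -1))) = Add(Mul(I, Pow(14642, Rational(1, 2))), Mul(18596, Pow(Rational(-4167, 5696), -1))) = Add(Mul(I, Pow(14642, Rational(1, 2))), Mul(18596, Rational(-5696, 4167))) = Add(Mul(I, Pow(14642, Rational(1, 2))), Rational(-105922816, 4167)) = Add(Rational(-105922816, 4167), Mul(I, Pow(14642, Rational(1, 2))))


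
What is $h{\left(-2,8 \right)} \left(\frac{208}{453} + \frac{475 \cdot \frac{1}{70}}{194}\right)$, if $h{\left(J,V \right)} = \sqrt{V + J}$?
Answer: $\frac{607963 \sqrt{6}}{1230348} \approx 1.2104$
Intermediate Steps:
$h{\left(J,V \right)} = \sqrt{J + V}$
$h{\left(-2,8 \right)} \left(\frac{208}{453} + \frac{475 \cdot \frac{1}{70}}{194}\right) = \sqrt{-2 + 8} \left(\frac{208}{453} + \frac{475 \cdot \frac{1}{70}}{194}\right) = \sqrt{6} \left(208 \cdot \frac{1}{453} + 475 \cdot \frac{1}{70} \cdot \frac{1}{194}\right) = \sqrt{6} \left(\frac{208}{453} + \frac{95}{14} \cdot \frac{1}{194}\right) = \sqrt{6} \left(\frac{208}{453} + \frac{95}{2716}\right) = \sqrt{6} \cdot \frac{607963}{1230348} = \frac{607963 \sqrt{6}}{1230348}$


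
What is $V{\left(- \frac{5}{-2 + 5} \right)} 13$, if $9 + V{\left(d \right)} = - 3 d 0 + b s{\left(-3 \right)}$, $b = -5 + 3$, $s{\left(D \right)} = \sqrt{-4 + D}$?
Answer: $-117 - 26 i \sqrt{7} \approx -117.0 - 68.79 i$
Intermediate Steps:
$b = -2$
$V{\left(d \right)} = -9 - 2 i \sqrt{7}$ ($V{\left(d \right)} = -9 + \left(- 3 d 0 - 2 \sqrt{-4 - 3}\right) = -9 + \left(0 - 2 \sqrt{-7}\right) = -9 + \left(0 - 2 i \sqrt{7}\right) = -9 - 2 i \sqrt{7}$)
$V{\left(- \frac{5}{-2 + 5} \right)} 13 = \left(-9 - 2 i \sqrt{7}\right) 13 = -117 - 26 i \sqrt{7}$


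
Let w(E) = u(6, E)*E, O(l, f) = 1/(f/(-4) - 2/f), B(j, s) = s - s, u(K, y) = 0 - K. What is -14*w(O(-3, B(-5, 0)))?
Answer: 0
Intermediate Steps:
u(K, y) = -K
B(j, s) = 0
O(l, f) = 1/(-2/f - f/4) (O(l, f) = 1/(f*(-¼) - 2/f) = 1/(-f/4 - 2/f) = 1/(-2/f - f/4))
w(E) = -6*E (w(E) = (-1*6)*E = -6*E)
-14*w(O(-3, B(-5, 0))) = -(-84)*(-4*0/(8 + 0²)) = -(-84)*(-4*0/(8 + 0)) = -(-84)*(-4*0/8) = -(-84)*(-4*0*⅛) = -(-84)*0 = -14*0 = 0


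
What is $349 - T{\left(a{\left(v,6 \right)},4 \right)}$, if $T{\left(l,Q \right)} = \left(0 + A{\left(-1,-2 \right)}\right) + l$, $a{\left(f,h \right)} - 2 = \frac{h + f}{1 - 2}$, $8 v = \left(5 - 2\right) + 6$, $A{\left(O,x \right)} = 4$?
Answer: $\frac{2801}{8} \approx 350.13$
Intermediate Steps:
$v = \frac{9}{8}$ ($v = \frac{\left(5 - 2\right) + 6}{8} = \frac{3 + 6}{8} = \frac{1}{8} \cdot 9 = \frac{9}{8} \approx 1.125$)
$a{\left(f,h \right)} = 2 - f - h$ ($a{\left(f,h \right)} = 2 + \frac{h + f}{1 - 2} = 2 + \frac{f + h}{-1} = 2 + \left(f + h\right) \left(-1\right) = 2 - \left(f + h\right) = 2 - f - h$)
$T{\left(l,Q \right)} = 4 + l$ ($T{\left(l,Q \right)} = \left(0 + 4\right) + l = 4 + l$)
$349 - T{\left(a{\left(v,6 \right)},4 \right)} = 349 - \left(4 - \frac{41}{8}\right) = 349 - - \frac{9}{8} = 349 + \frac{9}{8} = \frac{2801}{8}$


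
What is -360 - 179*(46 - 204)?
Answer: 27922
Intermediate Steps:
-360 - 179*(46 - 204) = -360 - 179*(-158) = -360 + 28282 = 27922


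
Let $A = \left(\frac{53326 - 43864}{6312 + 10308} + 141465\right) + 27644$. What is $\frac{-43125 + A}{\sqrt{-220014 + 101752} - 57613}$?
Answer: $- \frac{20105626707541}{9194671605870} - \frac{348977257 i \sqrt{118262}}{9194671605870} \approx -2.1867 - 0.013052 i$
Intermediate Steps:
$A = \frac{468433507}{2770}$ ($A = \left(\frac{9462}{16620} + 141465\right) + 27644 = \left(9462 \cdot \frac{1}{16620} + 141465\right) + 27644 = \left(\frac{1577}{2770} + 141465\right) + 27644 = \frac{391859627}{2770} + 27644 = \frac{468433507}{2770} \approx 1.6911 \cdot 10^{5}$)
$\frac{-43125 + A}{\sqrt{-220014 + 101752} - 57613} = \frac{-43125 + \frac{468433507}{2770}}{\sqrt{-220014 + 101752} - 57613} = \frac{348977257}{2770 \left(\sqrt{-118262} - 57613\right)} = \frac{348977257}{2770 \left(i \sqrt{118262} - 57613\right)} = \frac{348977257}{2770 \left(-57613 + i \sqrt{118262}\right)}$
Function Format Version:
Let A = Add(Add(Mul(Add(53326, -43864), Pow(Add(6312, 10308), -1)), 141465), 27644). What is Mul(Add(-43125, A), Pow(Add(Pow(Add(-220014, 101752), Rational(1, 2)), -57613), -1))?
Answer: Add(Rational(-20105626707541, 9194671605870), Mul(Rational(-348977257, 9194671605870), I, Pow(118262, Rational(1, 2)))) ≈ Add(-2.1867, Mul(-0.013052, I))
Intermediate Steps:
A = Rational(468433507, 2770) (A = Add(Add(Mul(9462, Pow(16620, -1)), 141465), 27644) = Add(Add(Mul(9462, Rational(1, 16620)), 141465), 27644) = Add(Add(Rational(1577, 2770), 141465), 27644) = Add(Rational(391859627, 2770), 27644) = Rational(468433507, 2770) ≈ 1.6911e+5)
Mul(Add(-43125, A), Pow(Add(Pow(Add(-220014, 101752), Rational(1, 2)), -57613), -1)) = Mul(Add(-43125, Rational(468433507, 2770)), Pow(Add(Pow(Add(-220014, 101752), Rational(1, 2)), -57613), -1)) = Mul(Rational(348977257, 2770), Pow(Add(Pow(-118262, Rational(1, 2)), -57613), -1)) = Mul(Rational(348977257, 2770), Pow(Add(Mul(I, Pow(118262, Rational(1, 2))), -57613), -1)) = Mul(Rational(348977257, 2770), Pow(Add(-57613, Mul(I, Pow(118262, Rational(1, 2)))), -1))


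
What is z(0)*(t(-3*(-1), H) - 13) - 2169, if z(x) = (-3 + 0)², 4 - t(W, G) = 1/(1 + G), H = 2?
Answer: -2253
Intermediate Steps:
t(W, G) = 4 - 1/(1 + G)
z(x) = 9 (z(x) = (-3)² = 9)
z(0)*(t(-3*(-1), H) - 13) - 2169 = 9*((3 + 4*2)/(1 + 2) - 13) - 2169 = 9*((3 + 8)/3 - 13) - 2169 = 9*((⅓)*11 - 13) - 2169 = 9*(11/3 - 13) - 2169 = 9*(-28/3) - 2169 = -84 - 2169 = -2253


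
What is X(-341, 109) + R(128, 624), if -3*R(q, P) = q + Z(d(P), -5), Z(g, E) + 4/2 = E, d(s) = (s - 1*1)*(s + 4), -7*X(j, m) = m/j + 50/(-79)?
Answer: -22740350/565719 ≈ -40.197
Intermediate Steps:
X(j, m) = 50/553 - m/(7*j) (X(j, m) = -(m/j + 50/(-79))/7 = -(m/j + 50*(-1/79))/7 = -(m/j - 50/79)/7 = -(-50/79 + m/j)/7 = 50/553 - m/(7*j))
d(s) = (-1 + s)*(4 + s) (d(s) = (s - 1)*(4 + s) = (-1 + s)*(4 + s))
Z(g, E) = -2 + E
R(q, P) = 7/3 - q/3 (R(q, P) = -(q + (-2 - 5))/3 = -(q - 7)/3 = -(-7 + q)/3 = 7/3 - q/3)
X(-341, 109) + R(128, 624) = (50/553 - ⅐*109/(-341)) + (7/3 - ⅓*128) = (50/553 - ⅐*109*(-1/341)) + (7/3 - 128/3) = (50/553 + 109/2387) - 121/3 = 25661/188573 - 121/3 = -22740350/565719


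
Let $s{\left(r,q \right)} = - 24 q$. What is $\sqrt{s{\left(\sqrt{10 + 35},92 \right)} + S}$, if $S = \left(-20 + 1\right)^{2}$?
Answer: $i \sqrt{1847} \approx 42.977 i$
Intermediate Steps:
$S = 361$ ($S = \left(-19\right)^{2} = 361$)
$\sqrt{s{\left(\sqrt{10 + 35},92 \right)} + S} = \sqrt{\left(-24\right) 92 + 361} = \sqrt{-2208 + 361} = \sqrt{-1847} = i \sqrt{1847}$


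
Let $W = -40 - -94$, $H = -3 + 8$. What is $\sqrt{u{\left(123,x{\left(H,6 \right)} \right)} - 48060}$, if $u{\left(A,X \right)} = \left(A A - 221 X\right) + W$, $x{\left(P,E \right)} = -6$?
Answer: $i \sqrt{31551} \approx 177.63 i$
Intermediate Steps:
$H = 5$
$W = 54$ ($W = -40 + 94 = 54$)
$u{\left(A,X \right)} = 54 + A^{2} - 221 X$ ($u{\left(A,X \right)} = \left(A A - 221 X\right) + 54 = \left(A^{2} - 221 X\right) + 54 = 54 + A^{2} - 221 X$)
$\sqrt{u{\left(123,x{\left(H,6 \right)} \right)} - 48060} = \sqrt{\left(54 + 123^{2} - -1326\right) - 48060} = \sqrt{\left(54 + 15129 + 1326\right) - 48060} = \sqrt{16509 - 48060} = \sqrt{-31551} = i \sqrt{31551}$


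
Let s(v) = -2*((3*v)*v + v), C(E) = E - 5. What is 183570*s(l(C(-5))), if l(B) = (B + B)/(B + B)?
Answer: -1468560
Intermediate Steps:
C(E) = -5 + E
l(B) = 1 (l(B) = (2*B)/((2*B)) = (2*B)*(1/(2*B)) = 1)
s(v) = -6*v² - 2*v (s(v) = -2*(3*v² + v) = -2*(v + 3*v²) = -6*v² - 2*v)
183570*s(l(C(-5))) = 183570*(-2*1*(1 + 3*1)) = 183570*(-2*1*(1 + 3)) = 183570*(-2*1*4) = 183570*(-8) = -1468560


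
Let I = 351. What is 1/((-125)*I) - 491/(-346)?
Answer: 21542279/15180750 ≈ 1.4191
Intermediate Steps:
1/((-125)*I) - 491/(-346) = 1/(-125*351) - 491/(-346) = -1/125*1/351 - 491*(-1/346) = -1/43875 + 491/346 = 21542279/15180750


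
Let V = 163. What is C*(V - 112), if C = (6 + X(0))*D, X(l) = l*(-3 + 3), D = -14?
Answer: -4284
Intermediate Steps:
X(l) = 0 (X(l) = l*0 = 0)
C = -84 (C = (6 + 0)*(-14) = 6*(-14) = -84)
C*(V - 112) = -84*(163 - 112) = -84*51 = -4284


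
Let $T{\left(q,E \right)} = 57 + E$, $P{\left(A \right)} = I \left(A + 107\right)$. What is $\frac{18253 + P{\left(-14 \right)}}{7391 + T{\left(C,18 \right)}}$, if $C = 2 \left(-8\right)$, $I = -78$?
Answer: $\frac{10999}{7466} \approx 1.4732$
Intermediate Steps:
$C = -16$
$P{\left(A \right)} = -8346 - 78 A$ ($P{\left(A \right)} = - 78 \left(A + 107\right) = - 78 \left(107 + A\right) = -8346 - 78 A$)
$\frac{18253 + P{\left(-14 \right)}}{7391 + T{\left(C,18 \right)}} = \frac{18253 - 7254}{7391 + \left(57 + 18\right)} = \frac{18253 + \left(-8346 + 1092\right)}{7391 + 75} = \frac{18253 - 7254}{7466} = 10999 \cdot \frac{1}{7466} = \frac{10999}{7466}$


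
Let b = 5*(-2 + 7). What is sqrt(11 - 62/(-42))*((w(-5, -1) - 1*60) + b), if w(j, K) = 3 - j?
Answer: -9*sqrt(5502)/7 ≈ -95.368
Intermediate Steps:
b = 25 (b = 5*5 = 25)
sqrt(11 - 62/(-42))*((w(-5, -1) - 1*60) + b) = sqrt(11 - 62/(-42))*(((3 - 1*(-5)) - 1*60) + 25) = sqrt(11 - 62*(-1/42))*(((3 + 5) - 60) + 25) = sqrt(11 + 31/21)*((8 - 60) + 25) = sqrt(262/21)*(-52 + 25) = (sqrt(5502)/21)*(-27) = -9*sqrt(5502)/7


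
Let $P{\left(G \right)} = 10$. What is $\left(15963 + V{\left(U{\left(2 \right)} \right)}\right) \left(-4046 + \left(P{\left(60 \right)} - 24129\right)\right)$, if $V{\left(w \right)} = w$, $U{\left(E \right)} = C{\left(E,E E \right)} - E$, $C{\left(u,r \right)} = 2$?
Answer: $-449597895$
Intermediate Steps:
$U{\left(E \right)} = 2 - E$
$\left(15963 + V{\left(U{\left(2 \right)} \right)}\right) \left(-4046 + \left(P{\left(60 \right)} - 24129\right)\right) = \left(15963 + \left(2 - 2\right)\right) \left(-4046 + \left(10 - 24129\right)\right) = \left(15963 + 0\right) \left(-4046 - 24119\right) = 15963 \left(-28165\right) = -449597895$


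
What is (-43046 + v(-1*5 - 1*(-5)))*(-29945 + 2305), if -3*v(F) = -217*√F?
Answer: 1189791440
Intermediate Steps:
v(F) = 217*√F/3 (v(F) = -(-217)*√F/3 = 217*√F/3)
(-43046 + v(-1*5 - 1*(-5)))*(-29945 + 2305) = (-43046 + 217*√(-1*5 - 1*(-5))/3)*(-29945 + 2305) = (-43046 + 217*√(-5 + 5)/3)*(-27640) = (-43046 + 217*√0/3)*(-27640) = (-43046 + (217/3)*0)*(-27640) = (-43046 + 0)*(-27640) = -43046*(-27640) = 1189791440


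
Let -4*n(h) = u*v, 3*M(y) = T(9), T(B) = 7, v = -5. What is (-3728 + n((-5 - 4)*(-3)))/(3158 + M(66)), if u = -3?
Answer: -44781/37924 ≈ -1.1808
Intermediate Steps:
M(y) = 7/3 (M(y) = (⅓)*7 = 7/3)
n(h) = -15/4 (n(h) = -(-3)*(-5)/4 = -¼*15 = -15/4)
(-3728 + n((-5 - 4)*(-3)))/(3158 + M(66)) = (-3728 - 15/4)/(3158 + 7/3) = -14927/(4*9481/3) = -14927/4*3/9481 = -44781/37924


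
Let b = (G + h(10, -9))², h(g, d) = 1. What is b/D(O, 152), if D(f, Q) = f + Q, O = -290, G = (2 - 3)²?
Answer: -2/69 ≈ -0.028986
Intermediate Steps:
G = 1 (G = (-1)² = 1)
b = 4 (b = (1 + 1)² = 2² = 4)
D(f, Q) = Q + f
b/D(O, 152) = 4/(152 - 290) = 4/(-138) = 4*(-1/138) = -2/69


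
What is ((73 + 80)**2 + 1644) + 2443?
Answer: 27496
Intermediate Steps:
((73 + 80)**2 + 1644) + 2443 = (153**2 + 1644) + 2443 = (23409 + 1644) + 2443 = 25053 + 2443 = 27496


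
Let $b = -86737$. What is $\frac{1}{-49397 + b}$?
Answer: $- \frac{1}{136134} \approx -7.3457 \cdot 10^{-6}$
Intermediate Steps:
$\frac{1}{-49397 + b} = \frac{1}{-49397 - 86737} = \frac{1}{-136134} = - \frac{1}{136134}$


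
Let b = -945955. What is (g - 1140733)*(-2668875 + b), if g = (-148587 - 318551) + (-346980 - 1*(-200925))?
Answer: 6340144322580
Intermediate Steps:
g = -613193 (g = -467138 + (-346980 + 200925) = -467138 - 146055 = -613193)
(g - 1140733)*(-2668875 + b) = (-613193 - 1140733)*(-2668875 - 945955) = -1753926*(-3614830) = 6340144322580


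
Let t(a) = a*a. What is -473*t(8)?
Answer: -30272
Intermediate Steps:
t(a) = a²
-473*t(8) = -473*8² = -473*64 = -30272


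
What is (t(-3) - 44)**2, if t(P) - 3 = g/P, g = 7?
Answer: 16900/9 ≈ 1877.8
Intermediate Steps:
t(P) = 3 + 7/P
(t(-3) - 44)**2 = ((3 + 7/(-3)) - 44)**2 = ((3 + 7*(-1/3)) - 44)**2 = ((3 - 7/3) - 44)**2 = (2/3 - 44)**2 = (-130/3)**2 = 16900/9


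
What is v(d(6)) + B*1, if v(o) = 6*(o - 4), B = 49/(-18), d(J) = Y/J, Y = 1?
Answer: -463/18 ≈ -25.722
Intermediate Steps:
d(J) = 1/J
B = -49/18 (B = 49*(-1/18) = -49/18 ≈ -2.7222)
v(o) = -24 + 6*o (v(o) = 6*(-4 + o) = -24 + 6*o)
v(d(6)) + B*1 = (-24 + 6/6) - 49/18*1 = (-24 + 6*(⅙)) - 49/18 = (-24 + 1) - 49/18 = -23 - 49/18 = -463/18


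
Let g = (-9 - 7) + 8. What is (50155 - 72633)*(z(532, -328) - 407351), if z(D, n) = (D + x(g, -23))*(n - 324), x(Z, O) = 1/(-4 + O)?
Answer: 457722953134/27 ≈ 1.6953e+10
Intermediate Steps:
g = -8 (g = -16 + 8 = -8)
z(D, n) = (-324 + n)*(-1/27 + D) (z(D, n) = (D + 1/(-4 - 23))*(n - 324) = (D + 1/(-27))*(-324 + n) = (D - 1/27)*(-324 + n) = (-1/27 + D)*(-324 + n) = (-324 + n)*(-1/27 + D))
(50155 - 72633)*(z(532, -328) - 407351) = (50155 - 72633)*((12 - 324*532 - 1/27*(-328) + 532*(-328)) - 407351) = -22478*((12 - 172368 + 328/27 - 174496) - 407351) = -22478*(-9364676/27 - 407351) = -22478*(-20363153/27) = 457722953134/27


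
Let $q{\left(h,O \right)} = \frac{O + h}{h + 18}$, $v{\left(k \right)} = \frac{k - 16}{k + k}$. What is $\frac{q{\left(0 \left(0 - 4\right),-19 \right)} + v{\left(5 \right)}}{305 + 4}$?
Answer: $- \frac{97}{13905} \approx -0.0069759$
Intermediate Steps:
$v{\left(k \right)} = \frac{-16 + k}{2 k}$
$q{\left(h,O \right)} = \frac{O + h}{18 + h}$
$\frac{q{\left(0 \left(0 - 4\right),-19 \right)} + v{\left(5 \right)}}{305 + 4} = \frac{\frac{-19 + 0 \left(0 - 4\right)}{18 + 0 \left(0 - 4\right)} + \frac{-16 + 5}{2 \cdot 5}}{305 + 4} = \frac{\frac{-19 + 0 \left(-4\right)}{18 + 0 \left(-4\right)} + \frac{1}{2} \cdot \frac{1}{5} \left(-11\right)}{309} = \left(\frac{-19 + 0}{18 + 0} - \frac{11}{10}\right) \frac{1}{309} = \left(\frac{1}{18} \left(-19\right) - \frac{11}{10}\right) \frac{1}{309} = \left(- \frac{19}{18} - \frac{11}{10}\right) \frac{1}{309} = \left(- \frac{97}{45}\right) \frac{1}{309} = - \frac{97}{13905}$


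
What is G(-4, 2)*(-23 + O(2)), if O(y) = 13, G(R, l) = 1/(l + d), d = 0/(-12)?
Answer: -5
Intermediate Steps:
d = 0 (d = 0*(-1/12) = 0)
G(R, l) = 1/l (G(R, l) = 1/(l + 0) = 1/l)
G(-4, 2)*(-23 + O(2)) = (-23 + 13)/2 = (½)*(-10) = -5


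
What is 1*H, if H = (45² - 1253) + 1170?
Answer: 1942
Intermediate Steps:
H = 1942 (H = (2025 - 1253) + 1170 = 772 + 1170 = 1942)
1*H = 1*1942 = 1942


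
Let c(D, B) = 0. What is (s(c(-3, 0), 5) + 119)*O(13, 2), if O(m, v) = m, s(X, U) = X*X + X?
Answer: 1547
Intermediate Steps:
s(X, U) = X + X² (s(X, U) = X² + X = X + X²)
(s(c(-3, 0), 5) + 119)*O(13, 2) = (0*(1 + 0) + 119)*13 = (0*1 + 119)*13 = (0 + 119)*13 = 119*13 = 1547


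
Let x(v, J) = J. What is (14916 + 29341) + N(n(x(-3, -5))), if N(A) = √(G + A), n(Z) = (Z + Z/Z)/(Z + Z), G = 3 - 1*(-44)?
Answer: 44257 + √1185/5 ≈ 44264.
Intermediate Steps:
G = 47 (G = 3 + 44 = 47)
n(Z) = (1 + Z)/(2*Z) (n(Z) = (Z + 1)/((2*Z)) = (1 + Z)*(1/(2*Z)) = (1 + Z)/(2*Z))
N(A) = √(47 + A)
(14916 + 29341) + N(n(x(-3, -5))) = (14916 + 29341) + √(47 + (½)*(1 - 5)/(-5)) = 44257 + √(47 + (½)*(-⅕)*(-4)) = 44257 + √(47 + ⅖) = 44257 + √(237/5) = 44257 + √1185/5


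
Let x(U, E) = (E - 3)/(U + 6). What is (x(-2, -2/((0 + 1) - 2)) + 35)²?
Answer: 19321/16 ≈ 1207.6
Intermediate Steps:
x(U, E) = (-3 + E)/(6 + U)
(x(-2, -2/((0 + 1) - 2)) + 35)² = ((-3 - 2/((0 + 1) - 2))/(6 - 2) + 35)² = ((-3 - 2/(1 - 2))/4 + 35)² = ((-3 - 2/(-1))/4 + 35)² = ((-3 - 2*(-1))/4 + 35)² = ((-3 + 2)/4 + 35)² = ((¼)*(-1) + 35)² = (-¼ + 35)² = (139/4)² = 19321/16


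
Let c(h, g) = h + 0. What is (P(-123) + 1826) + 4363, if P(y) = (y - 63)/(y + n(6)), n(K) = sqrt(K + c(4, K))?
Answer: 93594369/15119 + 186*sqrt(10)/15119 ≈ 6190.6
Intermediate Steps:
c(h, g) = h
n(K) = sqrt(4 + K) (n(K) = sqrt(K + 4) = sqrt(4 + K))
P(y) = (-63 + y)/(y + sqrt(10)) (P(y) = (y - 63)/(y + sqrt(4 + 6)) = (-63 + y)/(y + sqrt(10)))
(P(-123) + 1826) + 4363 = ((-63 - 123)/(-123 + sqrt(10)) + 1826) + 4363 = (-186/(-123 + sqrt(10)) + 1826) + 4363 = (1826 - 186/(-123 + sqrt(10))) + 4363 = 6189 - 186/(-123 + sqrt(10))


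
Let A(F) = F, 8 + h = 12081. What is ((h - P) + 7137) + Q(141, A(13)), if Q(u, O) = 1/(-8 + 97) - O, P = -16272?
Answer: 3156742/89 ≈ 35469.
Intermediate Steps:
h = 12073 (h = -8 + 12081 = 12073)
Q(u, O) = 1/89 - O
((h - P) + 7137) + Q(141, A(13)) = ((12073 - 1*(-16272)) + 7137) + (1/89 - 1*13) = ((12073 + 16272) + 7137) + (1/89 - 13) = (28345 + 7137) - 1156/89 = 35482 - 1156/89 = 3156742/89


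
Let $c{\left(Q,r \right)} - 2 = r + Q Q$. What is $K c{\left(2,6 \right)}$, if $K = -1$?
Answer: $-12$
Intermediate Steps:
$c{\left(Q,r \right)} = 2 + r + Q^{2}$ ($c{\left(Q,r \right)} = 2 + \left(r + Q Q\right) = 2 + \left(r + Q^{2}\right) = 2 + r + Q^{2}$)
$K c{\left(2,6 \right)} = - (2 + 6 + 2^{2}) = - (2 + 6 + 4) = \left(-1\right) 12 = -12$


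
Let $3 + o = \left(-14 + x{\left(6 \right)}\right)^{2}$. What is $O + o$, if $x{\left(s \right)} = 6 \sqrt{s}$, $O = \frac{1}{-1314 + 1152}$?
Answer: $\frac{66257}{162} - 168 \sqrt{6} \approx -2.5205$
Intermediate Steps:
$O = - \frac{1}{162}$ ($O = \frac{1}{-162} = - \frac{1}{162} \approx -0.0061728$)
$o = -3 + \left(-14 + 6 \sqrt{6}\right)^{2} \approx -2.5143$
$O + o = - \frac{1}{162} + \left(409 - 168 \sqrt{6}\right) = \frac{66257}{162} - 168 \sqrt{6}$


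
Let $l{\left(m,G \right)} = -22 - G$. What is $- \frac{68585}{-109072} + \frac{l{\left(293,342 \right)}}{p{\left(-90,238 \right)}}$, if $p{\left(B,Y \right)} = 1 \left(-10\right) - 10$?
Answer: $\frac{10268477}{545360} \approx 18.829$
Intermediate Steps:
$p{\left(B,Y \right)} = -20$ ($p{\left(B,Y \right)} = -10 - 10 = -20$)
$- \frac{68585}{-109072} + \frac{l{\left(293,342 \right)}}{p{\left(-90,238 \right)}} = - \frac{68585}{-109072} + \frac{-22 - 342}{-20} = \left(-68585\right) \left(- \frac{1}{109072}\right) + \left(-22 - 342\right) \left(- \frac{1}{20}\right) = \frac{68585}{109072} - - \frac{91}{5} = \frac{68585}{109072} + \frac{91}{5} = \frac{10268477}{545360}$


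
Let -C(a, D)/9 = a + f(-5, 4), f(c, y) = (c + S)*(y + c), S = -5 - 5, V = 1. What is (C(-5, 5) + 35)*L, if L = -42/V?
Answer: 2310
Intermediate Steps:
L = -42 (L = -42/1 = -42*1 = -42)
S = -10
f(c, y) = (-10 + c)*(c + y) (f(c, y) = (c - 10)*(y + c) = (-10 + c)*(c + y))
C(a, D) = -135 - 9*a (C(a, D) = -9*(a + ((-5)**2 - 10*(-5) - 10*4 - 5*4)) = -9*(a + (25 + 50 - 40 - 20)) = -9*(a + 15) = -9*(15 + a) = -135 - 9*a)
(C(-5, 5) + 35)*L = ((-135 - 9*(-5)) + 35)*(-42) = ((-135 + 45) + 35)*(-42) = (-90 + 35)*(-42) = -55*(-42) = 2310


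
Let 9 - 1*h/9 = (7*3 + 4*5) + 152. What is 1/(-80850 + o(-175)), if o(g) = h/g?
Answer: -175/14147094 ≈ -1.2370e-5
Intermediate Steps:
h = -1656 (h = 81 - 9*((7*3 + 4*5) + 152) = 81 - 9*((21 + 20) + 152) = 81 - 9*(41 + 152) = 81 - 9*193 = 81 - 1737 = -1656)
o(g) = -1656/g
1/(-80850 + o(-175)) = 1/(-80850 - 1656/(-175)) = 1/(-80850 - 1656*(-1/175)) = 1/(-80850 + 1656/175) = 1/(-14147094/175) = -175/14147094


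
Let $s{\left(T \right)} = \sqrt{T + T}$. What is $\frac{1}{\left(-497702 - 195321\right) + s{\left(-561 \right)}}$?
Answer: $- \frac{693023}{480280879651} - \frac{i \sqrt{1122}}{480280879651} \approx -1.443 \cdot 10^{-6} - 6.9743 \cdot 10^{-11} i$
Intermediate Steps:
$s{\left(T \right)} = \sqrt{2} \sqrt{T}$ ($s{\left(T \right)} = \sqrt{2 T} = \sqrt{2} \sqrt{T}$)
$\frac{1}{\left(-497702 - 195321\right) + s{\left(-561 \right)}} = \frac{1}{\left(-497702 - 195321\right) + \sqrt{2} \sqrt{-561}} = \frac{1}{-693023 + \sqrt{2} i \sqrt{561}} = \frac{1}{-693023 + i \sqrt{1122}}$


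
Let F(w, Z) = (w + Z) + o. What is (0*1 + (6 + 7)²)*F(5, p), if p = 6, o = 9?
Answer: 3380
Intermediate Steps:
F(w, Z) = 9 + Z + w (F(w, Z) = (w + Z) + 9 = (Z + w) + 9 = 9 + Z + w)
(0*1 + (6 + 7)²)*F(5, p) = (0*1 + (6 + 7)²)*(9 + 6 + 5) = (0 + 13²)*20 = (0 + 169)*20 = 169*20 = 3380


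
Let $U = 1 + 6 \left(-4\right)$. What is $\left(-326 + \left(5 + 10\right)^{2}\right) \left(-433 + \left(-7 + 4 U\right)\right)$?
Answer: $53732$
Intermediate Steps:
$U = -23$ ($U = 1 - 24 = -23$)
$\left(-326 + \left(5 + 10\right)^{2}\right) \left(-433 + \left(-7 + 4 U\right)\right) = \left(-326 + \left(5 + 10\right)^{2}\right) \left(-433 + \left(-7 + 4 \left(-23\right)\right)\right) = \left(-326 + 15^{2}\right) \left(-433 - 99\right) = \left(-326 + 225\right) \left(-433 - 99\right) = \left(-101\right) \left(-532\right) = 53732$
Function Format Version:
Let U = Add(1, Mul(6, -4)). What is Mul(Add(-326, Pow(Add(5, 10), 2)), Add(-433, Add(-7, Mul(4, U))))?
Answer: 53732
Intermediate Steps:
U = -23 (U = Add(1, -24) = -23)
Mul(Add(-326, Pow(Add(5, 10), 2)), Add(-433, Add(-7, Mul(4, U)))) = Mul(Add(-326, Pow(Add(5, 10), 2)), Add(-433, Add(-7, Mul(4, -23)))) = Mul(Add(-326, Pow(15, 2)), Add(-433, Add(-7, -92))) = Mul(Add(-326, 225), Add(-433, -99)) = Mul(-101, -532) = 53732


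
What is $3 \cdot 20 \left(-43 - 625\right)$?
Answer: $-40080$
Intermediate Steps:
$3 \cdot 20 \left(-43 - 625\right) = 60 \left(-43 - 625\right) = 60 \left(-668\right) = -40080$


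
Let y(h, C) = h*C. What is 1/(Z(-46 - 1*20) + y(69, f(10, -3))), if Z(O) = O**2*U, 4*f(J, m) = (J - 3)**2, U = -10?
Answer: -4/170859 ≈ -2.3411e-5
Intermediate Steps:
f(J, m) = (-3 + J)**2/4 (f(J, m) = (J - 3)**2/4 = (-3 + J)**2/4)
Z(O) = -10*O**2 (Z(O) = O**2*(-10) = -10*O**2)
y(h, C) = C*h
1/(Z(-46 - 1*20) + y(69, f(10, -3))) = 1/(-10*(-46 - 1*20)**2 + ((-3 + 10)**2/4)*69) = 1/(-10*(-46 - 20)**2 + ((1/4)*7**2)*69) = 1/(-10*(-66)**2 + ((1/4)*49)*69) = 1/(-10*4356 + (49/4)*69) = 1/(-43560 + 3381/4) = 1/(-170859/4) = -4/170859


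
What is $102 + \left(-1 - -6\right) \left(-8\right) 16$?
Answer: $-538$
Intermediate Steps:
$102 + \left(-1 - -6\right) \left(-8\right) 16 = 102 + \left(-1 + 6\right) \left(-8\right) 16 = 102 + 5 \left(-8\right) 16 = 102 - 640 = -538$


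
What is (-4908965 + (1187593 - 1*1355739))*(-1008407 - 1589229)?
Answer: 13188486309596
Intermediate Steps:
(-4908965 + (1187593 - 1*1355739))*(-1008407 - 1589229) = (-4908965 + (1187593 - 1355739))*(-2597636) = (-4908965 - 168146)*(-2597636) = -5077111*(-2597636) = 13188486309596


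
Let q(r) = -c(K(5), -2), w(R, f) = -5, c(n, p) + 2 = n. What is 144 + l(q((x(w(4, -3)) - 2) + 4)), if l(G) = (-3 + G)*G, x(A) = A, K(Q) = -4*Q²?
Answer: 10242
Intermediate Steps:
c(n, p) = -2 + n
q(r) = 102 (q(r) = -(-2 - 4*5²) = -(-2 - 4*25) = -(-2 - 100) = -1*(-102) = 102)
l(G) = G*(-3 + G)
144 + l(q((x(w(4, -3)) - 2) + 4)) = 144 + 102*(-3 + 102) = 144 + 102*99 = 144 + 10098 = 10242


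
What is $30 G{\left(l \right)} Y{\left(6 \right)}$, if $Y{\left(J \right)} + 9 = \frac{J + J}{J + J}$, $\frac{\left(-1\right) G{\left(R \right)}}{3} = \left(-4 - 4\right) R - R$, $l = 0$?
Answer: $0$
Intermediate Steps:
$G{\left(R \right)} = 27 R$ ($G{\left(R \right)} = - 3 \left(\left(-4 - 4\right) R - R\right) = - 3 \left(- 8 R - R\right) = - 3 \left(- 9 R\right) = 27 R$)
$Y{\left(J \right)} = -8$ ($Y{\left(J \right)} = -9 + \frac{J + J}{J + J} = -9 + \frac{2 J}{2 J} = -9 + 2 J \frac{1}{2 J} = -9 + 1 = -8$)
$30 G{\left(l \right)} Y{\left(6 \right)} = 30 \cdot 27 \cdot 0 \left(-8\right) = 30 \cdot 0 \left(-8\right) = 0 \left(-8\right) = 0$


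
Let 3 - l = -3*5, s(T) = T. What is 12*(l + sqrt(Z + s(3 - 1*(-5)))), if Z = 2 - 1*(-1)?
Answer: 216 + 12*sqrt(11) ≈ 255.80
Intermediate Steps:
Z = 3 (Z = 2 + 1 = 3)
l = 18 (l = 3 - (-3)*5 = 3 - 1*(-15) = 3 + 15 = 18)
12*(l + sqrt(Z + s(3 - 1*(-5)))) = 12*(18 + sqrt(3 + (3 - 1*(-5)))) = 12*(18 + sqrt(3 + (3 + 5))) = 12*(18 + sqrt(3 + 8)) = 12*(18 + sqrt(11)) = 216 + 12*sqrt(11)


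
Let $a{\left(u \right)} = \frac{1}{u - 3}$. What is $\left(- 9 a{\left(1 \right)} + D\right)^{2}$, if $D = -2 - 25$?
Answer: $\frac{2025}{4} \approx 506.25$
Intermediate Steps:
$a{\left(u \right)} = \frac{1}{-3 + u}$
$D = -27$ ($D = -2 - 25 = -27$)
$\left(- 9 a{\left(1 \right)} + D\right)^{2} = \left(- \frac{9}{-3 + 1} - 27\right)^{2} = \left(- \frac{9}{-2} - 27\right)^{2} = \left(\left(-9\right) \left(- \frac{1}{2}\right) - 27\right)^{2} = \left(\frac{9}{2} - 27\right)^{2} = \left(- \frac{45}{2}\right)^{2} = \frac{2025}{4}$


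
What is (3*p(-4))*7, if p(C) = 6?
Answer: 126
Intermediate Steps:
(3*p(-4))*7 = (3*6)*7 = 18*7 = 126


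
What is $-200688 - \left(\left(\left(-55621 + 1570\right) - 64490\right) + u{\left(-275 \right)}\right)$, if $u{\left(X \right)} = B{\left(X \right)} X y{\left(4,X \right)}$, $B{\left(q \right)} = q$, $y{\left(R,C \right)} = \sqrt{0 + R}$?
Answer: $-233397$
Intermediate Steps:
$y{\left(R,C \right)} = \sqrt{R}$
$u{\left(X \right)} = 2 X^{2}$ ($u{\left(X \right)} = X X \sqrt{4} = X^{2} \cdot 2 = 2 X^{2}$)
$-200688 - \left(\left(\left(-55621 + 1570\right) - 64490\right) + u{\left(-275 \right)}\right) = -200688 - \left(\left(\left(-55621 + 1570\right) - 64490\right) + 2 \left(-275\right)^{2}\right) = -200688 - \left(\left(-54051 - 64490\right) + 2 \cdot 75625\right) = -200688 - \left(-118541 + 151250\right) = -200688 - 32709 = -233397$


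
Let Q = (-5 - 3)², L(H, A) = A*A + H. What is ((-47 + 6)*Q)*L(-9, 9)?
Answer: -188928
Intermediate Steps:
L(H, A) = H + A² (L(H, A) = A² + H = H + A²)
Q = 64 (Q = (-8)² = 64)
((-47 + 6)*Q)*L(-9, 9) = ((-47 + 6)*64)*(-9 + 9²) = (-41*64)*(-9 + 81) = -2624*72 = -188928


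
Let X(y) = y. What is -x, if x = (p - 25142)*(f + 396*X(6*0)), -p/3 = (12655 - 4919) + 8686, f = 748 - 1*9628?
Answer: -660743040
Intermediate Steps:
f = -8880 (f = 748 - 9628 = -8880)
p = -49266 (p = -3*((12655 - 4919) + 8686) = -3*(7736 + 8686) = -3*16422 = -49266)
x = 660743040 (x = (-49266 - 25142)*(-8880 + 396*(6*0)) = -74408*(-8880 + 396*0) = -74408*(-8880 + 0) = -74408*(-8880) = 660743040)
-x = -1*660743040 = -660743040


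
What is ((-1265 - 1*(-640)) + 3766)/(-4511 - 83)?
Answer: -3141/4594 ≈ -0.68372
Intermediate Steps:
((-1265 - 1*(-640)) + 3766)/(-4511 - 83) = ((-1265 + 640) + 3766)/(-4594) = (-625 + 3766)*(-1/4594) = 3141*(-1/4594) = -3141/4594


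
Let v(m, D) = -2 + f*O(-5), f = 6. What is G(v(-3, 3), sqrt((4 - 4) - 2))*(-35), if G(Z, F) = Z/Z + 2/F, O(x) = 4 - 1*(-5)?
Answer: -35 + 35*I*sqrt(2) ≈ -35.0 + 49.497*I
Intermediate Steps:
O(x) = 9 (O(x) = 4 + 5 = 9)
v(m, D) = 52 (v(m, D) = -2 + 6*9 = -2 + 54 = 52)
G(Z, F) = 1 + 2/F
G(v(-3, 3), sqrt((4 - 4) - 2))*(-35) = ((2 + sqrt((4 - 4) - 2))/(sqrt((4 - 4) - 2)))*(-35) = ((2 + sqrt(0 - 2))/(sqrt(0 - 2)))*(-35) = ((2 + sqrt(-2))/(sqrt(-2)))*(-35) = ((2 + I*sqrt(2))/((I*sqrt(2))))*(-35) = ((-I*sqrt(2)/2)*(2 + I*sqrt(2)))*(-35) = -I*sqrt(2)*(2 + I*sqrt(2))/2*(-35) = 35*I*sqrt(2)*(2 + I*sqrt(2))/2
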